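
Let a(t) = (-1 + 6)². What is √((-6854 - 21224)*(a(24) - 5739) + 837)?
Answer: √160438529 ≈ 12666.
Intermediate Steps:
a(t) = 25 (a(t) = 5² = 25)
√((-6854 - 21224)*(a(24) - 5739) + 837) = √((-6854 - 21224)*(25 - 5739) + 837) = √(-28078*(-5714) + 837) = √(160437692 + 837) = √160438529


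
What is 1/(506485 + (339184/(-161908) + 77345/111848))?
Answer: 8590648/4351022296171 ≈ 1.9744e-6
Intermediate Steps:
1/(506485 + (339184/(-161908) + 77345/111848)) = 1/(506485 + (339184*(-1/161908) + 77345*(1/111848))) = 1/(506485 + (-4988/2381 + 2495/3608)) = 1/(506485 - 12056109/8590648) = 1/(4351022296171/8590648) = 8590648/4351022296171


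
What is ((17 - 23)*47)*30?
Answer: -8460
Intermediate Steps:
((17 - 23)*47)*30 = -6*47*30 = -282*30 = -8460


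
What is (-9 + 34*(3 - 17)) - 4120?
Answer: -4605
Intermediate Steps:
(-9 + 34*(3 - 17)) - 4120 = (-9 + 34*(-14)) - 4120 = (-9 - 476) - 4120 = -485 - 4120 = -4605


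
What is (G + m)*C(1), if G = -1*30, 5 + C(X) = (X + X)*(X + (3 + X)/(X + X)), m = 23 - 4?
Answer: -11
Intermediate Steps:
m = 19 (m = 23 - 1*4 = 23 - 4 = 19)
C(X) = -5 + 2*X*(X + (3 + X)/(2*X)) (C(X) = -5 + (X + X)*(X + (3 + X)/(X + X)) = -5 + (2*X)*(X + (3 + X)/((2*X))) = -5 + (2*X)*(X + (3 + X)*(1/(2*X))) = -5 + (2*X)*(X + (3 + X)/(2*X)) = -5 + 2*X*(X + (3 + X)/(2*X)))
G = -30
(G + m)*C(1) = (-30 + 19)*(-2 + 1 + 2*1**2) = -11*(-2 + 1 + 2*1) = -11*(-2 + 1 + 2) = -11*1 = -11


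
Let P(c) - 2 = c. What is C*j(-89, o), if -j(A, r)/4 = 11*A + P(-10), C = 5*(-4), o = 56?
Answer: -78960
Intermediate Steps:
P(c) = 2 + c
C = -20
j(A, r) = 32 - 44*A (j(A, r) = -4*(11*A + (2 - 10)) = -4*(11*A - 8) = -4*(-8 + 11*A) = 32 - 44*A)
C*j(-89, o) = -20*(32 - 44*(-89)) = -20*(32 + 3916) = -20*3948 = -78960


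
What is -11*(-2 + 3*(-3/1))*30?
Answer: 3630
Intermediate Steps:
-11*(-2 + 3*(-3/1))*30 = -11*(-2 + 3*(-3*1))*30 = -11*(-2 + 3*(-3))*30 = -11*(-2 - 9)*30 = -11*(-11)*30 = 121*30 = 3630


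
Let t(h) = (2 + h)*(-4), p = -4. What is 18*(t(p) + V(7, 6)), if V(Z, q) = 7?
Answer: 270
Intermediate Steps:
t(h) = -8 - 4*h
18*(t(p) + V(7, 6)) = 18*((-8 - 4*(-4)) + 7) = 18*((-8 + 16) + 7) = 18*(8 + 7) = 18*15 = 270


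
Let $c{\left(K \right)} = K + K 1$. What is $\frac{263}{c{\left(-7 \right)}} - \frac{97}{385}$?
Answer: $- \frac{14659}{770} \approx -19.038$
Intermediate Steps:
$c{\left(K \right)} = 2 K$ ($c{\left(K \right)} = K + K = 2 K$)
$\frac{263}{c{\left(-7 \right)}} - \frac{97}{385} = \frac{263}{2 \left(-7\right)} - \frac{97}{385} = \frac{263}{-14} - \frac{97}{385} = 263 \left(- \frac{1}{14}\right) - \frac{97}{385} = - \frac{263}{14} - \frac{97}{385} = - \frac{14659}{770}$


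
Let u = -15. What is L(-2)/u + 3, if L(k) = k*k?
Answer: 41/15 ≈ 2.7333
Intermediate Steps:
L(k) = k²
L(-2)/u + 3 = (-2)²/(-15) + 3 = -1/15*4 + 3 = -4/15 + 3 = 41/15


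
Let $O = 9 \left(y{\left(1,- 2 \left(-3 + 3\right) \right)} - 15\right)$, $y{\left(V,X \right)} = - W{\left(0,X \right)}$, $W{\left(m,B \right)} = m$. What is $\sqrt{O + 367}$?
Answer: $2 \sqrt{58} \approx 15.232$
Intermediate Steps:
$y{\left(V,X \right)} = 0$ ($y{\left(V,X \right)} = \left(-1\right) 0 = 0$)
$O = -135$ ($O = 9 \left(0 - 15\right) = 9 \left(-15\right) = -135$)
$\sqrt{O + 367} = \sqrt{-135 + 367} = \sqrt{232} = 2 \sqrt{58}$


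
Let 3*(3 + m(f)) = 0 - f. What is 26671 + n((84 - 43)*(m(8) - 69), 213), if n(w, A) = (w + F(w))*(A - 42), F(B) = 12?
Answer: -494765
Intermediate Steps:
m(f) = -3 - f/3 (m(f) = -3 + (0 - f)/3 = -3 + (-f)/3 = -3 - f/3)
n(w, A) = (-42 + A)*(12 + w) (n(w, A) = (w + 12)*(A - 42) = (12 + w)*(-42 + A) = (-42 + A)*(12 + w))
26671 + n((84 - 43)*(m(8) - 69), 213) = 26671 + (-504 - 42*(84 - 43)*((-3 - ⅓*8) - 69) + 12*213 + 213*((84 - 43)*((-3 - ⅓*8) - 69))) = 26671 + (-504 - 1722*((-3 - 8/3) - 69) + 2556 + 213*(41*((-3 - 8/3) - 69))) = 26671 + (-504 - 1722*(-17/3 - 69) + 2556 + 213*(41*(-17/3 - 69))) = 26671 + (-504 - 1722*(-224)/3 + 2556 + 213*(41*(-224/3))) = 26671 + (-504 - 42*(-9184/3) + 2556 + 213*(-9184/3)) = 26671 + (-504 + 128576 + 2556 - 652064) = 26671 - 521436 = -494765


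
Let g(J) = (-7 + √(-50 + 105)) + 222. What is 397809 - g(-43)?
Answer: 397594 - √55 ≈ 3.9759e+5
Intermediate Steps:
g(J) = 215 + √55 (g(J) = (-7 + √55) + 222 = 215 + √55)
397809 - g(-43) = 397809 - (215 + √55) = 397809 + (-215 - √55) = 397594 - √55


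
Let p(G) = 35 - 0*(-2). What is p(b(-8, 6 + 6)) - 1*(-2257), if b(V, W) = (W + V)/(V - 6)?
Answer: 2292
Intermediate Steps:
b(V, W) = (V + W)/(-6 + V)
p(G) = 35 (p(G) = 35 - 1*0 = 35 + 0 = 35)
p(b(-8, 6 + 6)) - 1*(-2257) = 35 - 1*(-2257) = 35 + 2257 = 2292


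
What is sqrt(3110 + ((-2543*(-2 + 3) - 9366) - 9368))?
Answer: I*sqrt(18167) ≈ 134.78*I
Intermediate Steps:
sqrt(3110 + ((-2543*(-2 + 3) - 9366) - 9368)) = sqrt(3110 + ((-2543*1 - 9366) - 9368)) = sqrt(3110 + ((-2543 - 9366) - 9368)) = sqrt(3110 + (-11909 - 9368)) = sqrt(3110 - 21277) = sqrt(-18167) = I*sqrt(18167)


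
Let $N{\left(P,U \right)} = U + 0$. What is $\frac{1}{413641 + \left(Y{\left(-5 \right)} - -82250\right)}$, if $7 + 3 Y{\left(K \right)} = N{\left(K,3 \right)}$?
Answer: $\frac{3}{1487669} \approx 2.0166 \cdot 10^{-6}$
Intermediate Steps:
$N{\left(P,U \right)} = U$
$Y{\left(K \right)} = - \frac{4}{3}$ ($Y{\left(K \right)} = - \frac{7}{3} + \frac{1}{3} \cdot 3 = - \frac{7}{3} + 1 = - \frac{4}{3}$)
$\frac{1}{413641 + \left(Y{\left(-5 \right)} - -82250\right)} = \frac{1}{413641 - - \frac{246746}{3}} = \frac{1}{413641 + \left(- \frac{4}{3} + 82250\right)} = \frac{1}{413641 + \frac{246746}{3}} = \frac{1}{\frac{1487669}{3}} = \frac{3}{1487669}$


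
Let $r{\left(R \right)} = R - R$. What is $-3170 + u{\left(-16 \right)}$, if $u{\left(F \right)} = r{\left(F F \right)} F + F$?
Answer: $-3186$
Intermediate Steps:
$r{\left(R \right)} = 0$
$u{\left(F \right)} = F$ ($u{\left(F \right)} = 0 F + F = 0 + F = F$)
$-3170 + u{\left(-16 \right)} = -3170 - 16 = -3186$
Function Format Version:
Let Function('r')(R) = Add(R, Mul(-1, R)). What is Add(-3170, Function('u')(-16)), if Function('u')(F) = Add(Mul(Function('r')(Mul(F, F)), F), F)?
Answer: -3186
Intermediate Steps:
Function('r')(R) = 0
Function('u')(F) = F (Function('u')(F) = Add(Mul(0, F), F) = Add(0, F) = F)
Add(-3170, Function('u')(-16)) = Add(-3170, -16) = -3186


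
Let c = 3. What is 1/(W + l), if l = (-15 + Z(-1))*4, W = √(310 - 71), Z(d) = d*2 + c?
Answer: -56/2897 - √239/2897 ≈ -0.024667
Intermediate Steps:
Z(d) = 3 + 2*d (Z(d) = d*2 + 3 = 2*d + 3 = 3 + 2*d)
W = √239 ≈ 15.460
l = -56 (l = (-15 + (3 + 2*(-1)))*4 = (-15 + (3 - 2))*4 = (-15 + 1)*4 = -14*4 = -56)
1/(W + l) = 1/(√239 - 56) = 1/(-56 + √239)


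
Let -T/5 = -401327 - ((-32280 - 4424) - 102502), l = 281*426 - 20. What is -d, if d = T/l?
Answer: -1310605/119686 ≈ -10.950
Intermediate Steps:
l = 119686 (l = 119706 - 20 = 119686)
T = 1310605 (T = -5*(-401327 - ((-32280 - 4424) - 102502)) = -5*(-401327 - (-36704 - 102502)) = -5*(-401327 - 1*(-139206)) = -5*(-401327 + 139206) = -5*(-262121) = 1310605)
d = 1310605/119686 ≈ 10.950
-d = -1*1310605/119686 = -1310605/119686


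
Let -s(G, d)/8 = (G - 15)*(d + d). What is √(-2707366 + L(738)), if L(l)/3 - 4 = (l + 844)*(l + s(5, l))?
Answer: √561202874 ≈ 23690.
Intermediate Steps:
s(G, d) = -16*d*(-15 + G) (s(G, d) = -8*(G - 15)*(d + d) = -8*(-15 + G)*2*d = -16*d*(-15 + G))
L(l) = 12 + 483*l*(844 + l) (L(l) = 12 + 3*((l + 844)*(l + 16*l*(15 - 1*5))) = 12 + 3*((844 + l)*(l + 16*l*(15 - 5))) = 12 + 3*((844 + l)*(l + 16*l*10)) = 12 + 3*((844 + l)*(l + 160*l)) = 12 + 3*((844 + l)*(161*l)) = 12 + 3*(161*l*(844 + l)) = 12 + 483*l*(844 + l))
√(-2707366 + L(738)) = √(-2707366 + (12 + 483*738² + 407652*738)) = √(-2707366 + (12 + 483*544644 + 300847176)) = √(-2707366 + (12 + 263063052 + 300847176)) = √(-2707366 + 563910240) = √561202874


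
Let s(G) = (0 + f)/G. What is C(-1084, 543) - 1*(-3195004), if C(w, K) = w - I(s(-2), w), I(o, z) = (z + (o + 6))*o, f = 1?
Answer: 12773523/4 ≈ 3.1934e+6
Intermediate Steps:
s(G) = 1/G (s(G) = (0 + 1)/G = 1/G)
I(o, z) = o*(6 + o + z) (I(o, z) = (z + (6 + o))*o = (6 + o + z)*o = o*(6 + o + z))
C(w, K) = 11/4 + 3*w/2 (C(w, K) = w - (6 + 1/(-2) + w)/(-2) = w - (-1)*(6 - ½ + w)/2 = w - (-1)*(11/2 + w)/2 = w - (-11/4 - w/2) = w + (11/4 + w/2) = 11/4 + 3*w/2)
C(-1084, 543) - 1*(-3195004) = (11/4 + (3/2)*(-1084)) - 1*(-3195004) = (11/4 - 1626) + 3195004 = -6493/4 + 3195004 = 12773523/4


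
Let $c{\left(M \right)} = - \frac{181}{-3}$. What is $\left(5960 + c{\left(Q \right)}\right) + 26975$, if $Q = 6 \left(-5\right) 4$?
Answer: $\frac{98986}{3} \approx 32995.0$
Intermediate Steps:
$Q = -120$ ($Q = \left(-30\right) 4 = -120$)
$c{\left(M \right)} = \frac{181}{3}$ ($c{\left(M \right)} = \left(-181\right) \left(- \frac{1}{3}\right) = \frac{181}{3}$)
$\left(5960 + c{\left(Q \right)}\right) + 26975 = \left(5960 + \frac{181}{3}\right) + 26975 = \frac{18061}{3} + 26975 = \frac{98986}{3}$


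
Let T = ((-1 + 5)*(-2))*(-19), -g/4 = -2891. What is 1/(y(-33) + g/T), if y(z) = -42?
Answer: 38/1295 ≈ 0.029344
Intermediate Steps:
g = 11564 (g = -4*(-2891) = 11564)
T = 152 (T = (4*(-2))*(-19) = -8*(-19) = 152)
1/(y(-33) + g/T) = 1/(-42 + 11564/152) = 1/(-42 + 11564*(1/152)) = 1/(-42 + 2891/38) = 1/(1295/38) = 38/1295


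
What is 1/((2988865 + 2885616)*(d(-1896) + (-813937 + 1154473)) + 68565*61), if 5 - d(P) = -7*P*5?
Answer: 1/1610675257526 ≈ 6.2086e-13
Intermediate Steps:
d(P) = 5 + 35*P (d(P) = 5 - (-7*P)*5 = 5 - (-35)*P = 5 + 35*P)
1/((2988865 + 2885616)*(d(-1896) + (-813937 + 1154473)) + 68565*61) = 1/((2988865 + 2885616)*((5 + 35*(-1896)) + (-813937 + 1154473)) + 68565*61) = 1/(5874481*((5 - 66360) + 340536) + 4182465) = 1/(5874481*(-66355 + 340536) + 4182465) = 1/(5874481*274181 + 4182465) = 1/(1610671075061 + 4182465) = 1/1610675257526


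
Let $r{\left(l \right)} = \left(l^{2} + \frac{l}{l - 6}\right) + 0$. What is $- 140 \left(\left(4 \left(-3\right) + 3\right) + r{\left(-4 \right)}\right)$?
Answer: $-1036$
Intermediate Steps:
$r{\left(l \right)} = l^{2} + \frac{l}{-6 + l}$ ($r{\left(l \right)} = \left(l^{2} + \frac{l}{-6 + l}\right) + 0 = l^{2} + \frac{l}{-6 + l}$)
$- 140 \left(\left(4 \left(-3\right) + 3\right) + r{\left(-4 \right)}\right) = - 140 \left(\left(4 \left(-3\right) + 3\right) - \frac{4 \left(1 + \left(-4\right)^{2} - -24\right)}{-6 - 4}\right) = - 140 \left(\left(-12 + 3\right) - \frac{4 \left(1 + 16 + 24\right)}{-10}\right) = - 140 \left(-9 - \left(- \frac{2}{5}\right) 41\right) = - 140 \left(-9 + \frac{82}{5}\right) = \left(-140\right) \frac{37}{5} = -1036$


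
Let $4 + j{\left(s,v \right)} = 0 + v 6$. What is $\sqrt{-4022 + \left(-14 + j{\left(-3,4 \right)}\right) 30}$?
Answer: $i \sqrt{3842} \approx 61.984 i$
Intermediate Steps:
$j{\left(s,v \right)} = -4 + 6 v$ ($j{\left(s,v \right)} = -4 + \left(0 + v 6\right) = -4 + \left(0 + 6 v\right) = -4 + 6 v$)
$\sqrt{-4022 + \left(-14 + j{\left(-3,4 \right)}\right) 30} = \sqrt{-4022 + \left(-14 + \left(-4 + 6 \cdot 4\right)\right) 30} = \sqrt{-4022 + \left(-14 + \left(-4 + 24\right)\right) 30} = \sqrt{-4022 + \left(-14 + 20\right) 30} = \sqrt{-4022 + 6 \cdot 30} = \sqrt{-4022 + 180} = \sqrt{-3842} = i \sqrt{3842}$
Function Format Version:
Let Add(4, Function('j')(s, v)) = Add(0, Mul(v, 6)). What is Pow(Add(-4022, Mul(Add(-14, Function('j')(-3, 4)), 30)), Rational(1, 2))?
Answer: Mul(I, Pow(3842, Rational(1, 2))) ≈ Mul(61.984, I)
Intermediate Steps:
Function('j')(s, v) = Add(-4, Mul(6, v)) (Function('j')(s, v) = Add(-4, Add(0, Mul(v, 6))) = Add(-4, Add(0, Mul(6, v))) = Add(-4, Mul(6, v)))
Pow(Add(-4022, Mul(Add(-14, Function('j')(-3, 4)), 30)), Rational(1, 2)) = Pow(Add(-4022, Mul(Add(-14, Add(-4, Mul(6, 4))), 30)), Rational(1, 2)) = Pow(Add(-4022, Mul(Add(-14, Add(-4, 24)), 30)), Rational(1, 2)) = Pow(Add(-4022, Mul(Add(-14, 20), 30)), Rational(1, 2)) = Pow(Add(-4022, Mul(6, 30)), Rational(1, 2)) = Pow(Add(-4022, 180), Rational(1, 2)) = Pow(-3842, Rational(1, 2)) = Mul(I, Pow(3842, Rational(1, 2)))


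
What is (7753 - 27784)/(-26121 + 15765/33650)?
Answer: 44936210/58597059 ≈ 0.76687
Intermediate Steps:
(7753 - 27784)/(-26121 + 15765/33650) = -20031/(-26121 + 15765*(1/33650)) = -20031/(-26121 + 3153/6730) = -20031/(-175791177/6730) = -20031*(-6730/175791177) = 44936210/58597059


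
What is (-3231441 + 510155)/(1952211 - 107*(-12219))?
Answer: -1360643/1629822 ≈ -0.83484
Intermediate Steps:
(-3231441 + 510155)/(1952211 - 107*(-12219)) = -2721286/(1952211 + 1307433) = -2721286/3259644 = -2721286*1/3259644 = -1360643/1629822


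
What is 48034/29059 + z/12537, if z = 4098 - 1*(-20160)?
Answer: 435705160/121437561 ≈ 3.5879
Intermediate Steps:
z = 24258 (z = 4098 + 20160 = 24258)
48034/29059 + z/12537 = 48034/29059 + 24258/12537 = 48034*(1/29059) + 24258*(1/12537) = 48034/29059 + 8086/4179 = 435705160/121437561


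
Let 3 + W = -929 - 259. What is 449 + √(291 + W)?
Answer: 449 + 30*I ≈ 449.0 + 30.0*I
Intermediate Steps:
W = -1191 (W = -3 + (-929 - 259) = -3 - 1188 = -1191)
449 + √(291 + W) = 449 + √(291 - 1191) = 449 + √(-900) = 449 + 30*I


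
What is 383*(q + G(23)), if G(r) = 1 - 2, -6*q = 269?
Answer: -105325/6 ≈ -17554.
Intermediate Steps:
q = -269/6 (q = -⅙*269 = -269/6 ≈ -44.833)
G(r) = -1
383*(q + G(23)) = 383*(-269/6 - 1) = 383*(-275/6) = -105325/6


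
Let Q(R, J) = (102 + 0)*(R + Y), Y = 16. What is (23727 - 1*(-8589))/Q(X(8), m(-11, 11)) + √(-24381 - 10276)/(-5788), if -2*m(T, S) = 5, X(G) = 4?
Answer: 2693/170 - I*√34657/5788 ≈ 15.841 - 0.032164*I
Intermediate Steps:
m(T, S) = -5/2 (m(T, S) = -½*5 = -5/2)
Q(R, J) = 1632 + 102*R (Q(R, J) = (102 + 0)*(R + 16) = 102*(16 + R) = 1632 + 102*R)
(23727 - 1*(-8589))/Q(X(8), m(-11, 11)) + √(-24381 - 10276)/(-5788) = (23727 - 1*(-8589))/(1632 + 102*4) + √(-24381 - 10276)/(-5788) = (23727 + 8589)/(1632 + 408) + √(-34657)*(-1/5788) = 32316/2040 + (I*√34657)*(-1/5788) = 32316*(1/2040) - I*√34657/5788 = 2693/170 - I*√34657/5788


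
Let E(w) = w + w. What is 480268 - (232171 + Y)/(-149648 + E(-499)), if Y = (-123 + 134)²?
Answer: 36175342710/75323 ≈ 4.8027e+5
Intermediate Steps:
E(w) = 2*w
Y = 121 (Y = 11² = 121)
480268 - (232171 + Y)/(-149648 + E(-499)) = 480268 - (232171 + 121)/(-149648 + 2*(-499)) = 480268 - 232292/(-149648 - 998) = 480268 - 232292/(-150646) = 480268 - 232292*(-1)/150646 = 480268 - 1*(-116146/75323) = 480268 + 116146/75323 = 36175342710/75323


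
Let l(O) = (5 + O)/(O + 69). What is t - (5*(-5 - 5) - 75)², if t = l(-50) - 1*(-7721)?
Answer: -150221/19 ≈ -7906.4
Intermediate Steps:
l(O) = (5 + O)/(69 + O)
t = 146654/19 (t = (5 - 50)/(69 - 50) - 1*(-7721) = -45/19 + 7721 = 146654/19 ≈ 7718.6)
t - (5*(-5 - 5) - 75)² = 146654/19 - (5*(-5 - 5) - 75)² = 146654/19 - (5*(-10) - 75)² = 146654/19 - (-50 - 75)² = 146654/19 - 1*(-125)² = 146654/19 - 1*15625 = 146654/19 - 15625 = -150221/19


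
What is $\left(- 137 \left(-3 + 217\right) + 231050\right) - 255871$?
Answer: $-54139$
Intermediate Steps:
$\left(- 137 \left(-3 + 217\right) + 231050\right) - 255871 = \left(\left(-137\right) 214 + 231050\right) - 255871 = \left(-29318 + 231050\right) - 255871 = 201732 - 255871 = -54139$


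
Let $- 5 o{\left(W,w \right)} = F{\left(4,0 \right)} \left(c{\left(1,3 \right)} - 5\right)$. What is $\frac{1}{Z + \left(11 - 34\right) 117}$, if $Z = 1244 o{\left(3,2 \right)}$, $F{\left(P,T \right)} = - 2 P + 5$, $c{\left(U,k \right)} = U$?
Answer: $- \frac{5}{28383} \approx -0.00017616$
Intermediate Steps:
$F{\left(P,T \right)} = 5 - 2 P$
$o{\left(W,w \right)} = - \frac{12}{5}$ ($o{\left(W,w \right)} = - \frac{\left(5 - 8\right) \left(1 - 5\right)}{5} = - \frac{\left(5 - 8\right) \left(-4\right)}{5} = - \frac{\left(-3\right) \left(-4\right)}{5} = \left(- \frac{1}{5}\right) 12 = - \frac{12}{5}$)
$Z = - \frac{14928}{5}$ ($Z = 1244 \left(- \frac{12}{5}\right) = - \frac{14928}{5} \approx -2985.6$)
$\frac{1}{Z + \left(11 - 34\right) 117} = \frac{1}{- \frac{14928}{5} + \left(11 - 34\right) 117} = \frac{1}{- \frac{14928}{5} - 2691} = \frac{1}{- \frac{28383}{5}} = - \frac{5}{28383}$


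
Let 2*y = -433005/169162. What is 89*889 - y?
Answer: 26768966209/338324 ≈ 79122.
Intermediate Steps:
y = -433005/338324 (y = (-433005/169162)/2 = (-433005*1/169162)/2 = (½)*(-433005/169162) = -433005/338324 ≈ -1.2799)
89*889 - y = 89*889 - 1*(-433005/338324) = 79121 + 433005/338324 = 26768966209/338324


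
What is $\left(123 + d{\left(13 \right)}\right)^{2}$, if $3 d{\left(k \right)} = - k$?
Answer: $\frac{126736}{9} \approx 14082.0$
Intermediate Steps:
$d{\left(k \right)} = - \frac{k}{3}$ ($d{\left(k \right)} = \frac{\left(-1\right) k}{3} = - \frac{k}{3}$)
$\left(123 + d{\left(13 \right)}\right)^{2} = \left(123 - \frac{13}{3}\right)^{2} = \left(\frac{356}{3}\right)^{2} = \frac{126736}{9}$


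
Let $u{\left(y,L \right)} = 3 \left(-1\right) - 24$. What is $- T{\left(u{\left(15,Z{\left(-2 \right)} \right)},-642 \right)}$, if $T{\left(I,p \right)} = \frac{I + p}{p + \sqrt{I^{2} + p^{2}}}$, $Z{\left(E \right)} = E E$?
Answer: $\frac{47722}{81} + \frac{223 \sqrt{45877}}{81} \approx 1178.8$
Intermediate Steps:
$Z{\left(E \right)} = E^{2}$
$u{\left(y,L \right)} = -27$ ($u{\left(y,L \right)} = -3 - 24 = -27$)
$T{\left(I,p \right)} = \frac{I + p}{p + \sqrt{I^{2} + p^{2}}}$
$- T{\left(u{\left(15,Z{\left(-2 \right)} \right)},-642 \right)} = - \frac{-27 - 642}{-642 + \sqrt{\left(-27\right)^{2} + \left(-642\right)^{2}}} = - \frac{-669}{-642 + \sqrt{729 + 412164}} = - \frac{-669}{-642 + \sqrt{412893}} = - \frac{-669}{-642 + 3 \sqrt{45877}} = \frac{669}{-642 + 3 \sqrt{45877}}$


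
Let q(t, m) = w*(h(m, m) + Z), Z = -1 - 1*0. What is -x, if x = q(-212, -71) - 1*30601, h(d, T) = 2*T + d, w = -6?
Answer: 29317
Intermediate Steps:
Z = -1 (Z = -1 + 0 = -1)
h(d, T) = d + 2*T
q(t, m) = 6 - 18*m (q(t, m) = -6*((m + 2*m) - 1) = -6*(3*m - 1) = -6*(-1 + 3*m) = 6 - 18*m)
x = -29317 (x = (6 - 18*(-71)) - 1*30601 = (6 + 1278) - 30601 = 1284 - 30601 = -29317)
-x = -1*(-29317) = 29317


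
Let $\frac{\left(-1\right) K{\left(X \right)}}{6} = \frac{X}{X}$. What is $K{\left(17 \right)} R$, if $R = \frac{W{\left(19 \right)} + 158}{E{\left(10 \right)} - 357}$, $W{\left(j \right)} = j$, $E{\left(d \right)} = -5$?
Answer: $\frac{531}{181} \approx 2.9337$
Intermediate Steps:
$K{\left(X \right)} = -6$ ($K{\left(X \right)} = - 6 \frac{X}{X} = \left(-6\right) 1 = -6$)
$R = - \frac{177}{362}$ ($R = \frac{19 + 158}{-5 - 357} = \frac{177}{-362} = 177 \left(- \frac{1}{362}\right) = - \frac{177}{362} \approx -0.48895$)
$K{\left(17 \right)} R = \left(-6\right) \left(- \frac{177}{362}\right) = \frac{531}{181}$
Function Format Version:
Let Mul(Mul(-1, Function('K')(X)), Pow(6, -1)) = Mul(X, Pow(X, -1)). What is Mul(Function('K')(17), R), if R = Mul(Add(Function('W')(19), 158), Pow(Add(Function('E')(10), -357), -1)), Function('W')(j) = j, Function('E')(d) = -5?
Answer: Rational(531, 181) ≈ 2.9337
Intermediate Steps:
Function('K')(X) = -6 (Function('K')(X) = Mul(-6, Mul(X, Pow(X, -1))) = Mul(-6, 1) = -6)
R = Rational(-177, 362) (R = Mul(Add(19, 158), Pow(Add(-5, -357), -1)) = Mul(177, Pow(-362, -1)) = Mul(177, Rational(-1, 362)) = Rational(-177, 362) ≈ -0.48895)
Mul(Function('K')(17), R) = Mul(-6, Rational(-177, 362)) = Rational(531, 181)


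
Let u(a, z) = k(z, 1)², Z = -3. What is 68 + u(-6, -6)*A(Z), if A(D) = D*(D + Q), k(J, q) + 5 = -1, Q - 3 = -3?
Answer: 392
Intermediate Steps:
Q = 0 (Q = 3 - 3 = 0)
k(J, q) = -6 (k(J, q) = -5 - 1 = -6)
A(D) = D² (A(D) = D*(D + 0) = D*D = D²)
u(a, z) = 36 (u(a, z) = (-6)² = 36)
68 + u(-6, -6)*A(Z) = 68 + 36*(-3)² = 68 + 36*9 = 68 + 324 = 392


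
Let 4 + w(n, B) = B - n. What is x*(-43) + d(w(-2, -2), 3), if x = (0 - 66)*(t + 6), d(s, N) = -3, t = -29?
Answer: -65277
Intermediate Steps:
w(n, B) = -4 + B - n (w(n, B) = -4 + (B - n) = -4 + B - n)
x = 1518 (x = (0 - 66)*(-29 + 6) = -66*(-23) = 1518)
x*(-43) + d(w(-2, -2), 3) = 1518*(-43) - 3 = -65274 - 3 = -65277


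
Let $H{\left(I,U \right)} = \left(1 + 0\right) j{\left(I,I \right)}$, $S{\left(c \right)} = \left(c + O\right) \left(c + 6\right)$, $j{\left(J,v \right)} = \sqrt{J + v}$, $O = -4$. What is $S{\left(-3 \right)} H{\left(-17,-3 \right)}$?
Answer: $- 21 i \sqrt{34} \approx - 122.45 i$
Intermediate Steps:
$S{\left(c \right)} = \left(-4 + c\right) \left(6 + c\right)$ ($S{\left(c \right)} = \left(c - 4\right) \left(c + 6\right) = \left(-4 + c\right) \left(6 + c\right)$)
$H{\left(I,U \right)} = \sqrt{2} \sqrt{I}$ ($H{\left(I,U \right)} = \left(1 + 0\right) \sqrt{I + I} = 1 \sqrt{2 I} = 1 \sqrt{2} \sqrt{I} = \sqrt{2} \sqrt{I}$)
$S{\left(-3 \right)} H{\left(-17,-3 \right)} = \left(-24 + \left(-3\right)^{2} + 2 \left(-3\right)\right) \sqrt{2} \sqrt{-17} = \left(-24 + 9 - 6\right) \sqrt{2} i \sqrt{17} = - 21 i \sqrt{34}$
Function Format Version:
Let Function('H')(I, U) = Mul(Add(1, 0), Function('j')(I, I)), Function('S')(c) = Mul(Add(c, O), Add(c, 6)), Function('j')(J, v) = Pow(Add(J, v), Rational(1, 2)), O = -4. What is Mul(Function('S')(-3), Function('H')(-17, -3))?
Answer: Mul(-21, I, Pow(34, Rational(1, 2))) ≈ Mul(-122.45, I)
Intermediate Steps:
Function('S')(c) = Mul(Add(-4, c), Add(6, c)) (Function('S')(c) = Mul(Add(c, -4), Add(c, 6)) = Mul(Add(-4, c), Add(6, c)))
Function('H')(I, U) = Mul(Pow(2, Rational(1, 2)), Pow(I, Rational(1, 2))) (Function('H')(I, U) = Mul(Add(1, 0), Pow(Add(I, I), Rational(1, 2))) = Mul(1, Pow(Mul(2, I), Rational(1, 2))) = Mul(1, Mul(Pow(2, Rational(1, 2)), Pow(I, Rational(1, 2)))) = Mul(Pow(2, Rational(1, 2)), Pow(I, Rational(1, 2))))
Mul(Function('S')(-3), Function('H')(-17, -3)) = Mul(Add(-24, Pow(-3, 2), Mul(2, -3)), Mul(Pow(2, Rational(1, 2)), Pow(-17, Rational(1, 2)))) = Mul(Add(-24, 9, -6), Mul(Pow(2, Rational(1, 2)), Mul(I, Pow(17, Rational(1, 2))))) = Mul(-21, Mul(I, Pow(34, Rational(1, 2)))) = Mul(-21, I, Pow(34, Rational(1, 2)))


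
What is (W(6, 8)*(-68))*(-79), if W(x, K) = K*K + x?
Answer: 376040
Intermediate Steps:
W(x, K) = x + K² (W(x, K) = K² + x = x + K²)
(W(6, 8)*(-68))*(-79) = ((6 + 8²)*(-68))*(-79) = ((6 + 64)*(-68))*(-79) = (70*(-68))*(-79) = -4760*(-79) = 376040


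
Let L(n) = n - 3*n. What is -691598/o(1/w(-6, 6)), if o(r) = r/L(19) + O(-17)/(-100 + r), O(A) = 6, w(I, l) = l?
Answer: 94452922056/8807 ≈ 1.0725e+7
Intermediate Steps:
L(n) = -2*n
o(r) = 6/(-100 + r) - r/38 (o(r) = r/((-2*19)) + 6/(-100 + r) = r/(-38) + 6/(-100 + r) = r*(-1/38) + 6/(-100 + r) = -r/38 + 6/(-100 + r) = 6/(-100 + r) - r/38)
-691598/o(1/w(-6, 6)) = -691598*38*(-100 + 1/6)/(228 - (1/6)² + 100/6) = -691598*38*(-100 + ⅙)/(228 - (⅙)² + 100*(⅙)) = -691598*(-11381/(3*(228 - 1*1/36 + 50/3))) = -691598*(-11381/(3*(228 - 1/36 + 50/3))) = -691598/((1/38)*(-6/599)*(8807/36)) = -691598/(-8807/136572) = -691598*(-136572/8807) = 94452922056/8807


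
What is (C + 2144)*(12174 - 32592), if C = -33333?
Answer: 636817002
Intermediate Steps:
(C + 2144)*(12174 - 32592) = (-33333 + 2144)*(12174 - 32592) = -31189*(-20418) = 636817002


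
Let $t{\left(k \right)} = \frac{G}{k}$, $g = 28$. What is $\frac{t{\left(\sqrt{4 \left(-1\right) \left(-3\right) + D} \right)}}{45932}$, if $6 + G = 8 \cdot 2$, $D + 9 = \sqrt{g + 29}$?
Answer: $\frac{5}{22966 \sqrt{3 + \sqrt{57}}} \approx 6.7029 \cdot 10^{-5}$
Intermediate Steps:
$D = -9 + \sqrt{57}$ ($D = -9 + \sqrt{28 + 29} = -9 + \sqrt{57} \approx -1.4502$)
$G = 10$ ($G = -6 + 8 \cdot 2 = -6 + 16 = 10$)
$t{\left(k \right)} = \frac{10}{k}$
$\frac{t{\left(\sqrt{4 \left(-1\right) \left(-3\right) + D} \right)}}{45932} = \frac{10 \frac{1}{\sqrt{4 \left(-1\right) \left(-3\right) - \left(9 - \sqrt{57}\right)}}}{45932} = \frac{10}{\sqrt{\left(-4\right) \left(-3\right) - \left(9 - \sqrt{57}\right)}} \frac{1}{45932} = \frac{10}{\sqrt{12 - \left(9 - \sqrt{57}\right)}} \frac{1}{45932} = \frac{10}{\sqrt{3 + \sqrt{57}}} \cdot \frac{1}{45932} = \frac{5}{22966 \sqrt{3 + \sqrt{57}}}$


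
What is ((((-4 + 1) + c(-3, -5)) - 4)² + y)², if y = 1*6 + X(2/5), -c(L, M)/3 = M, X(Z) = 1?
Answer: 5041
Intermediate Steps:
c(L, M) = -3*M
y = 7 (y = 1*6 + 1 = 6 + 1 = 7)
((((-4 + 1) + c(-3, -5)) - 4)² + y)² = ((((-4 + 1) - 3*(-5)) - 4)² + 7)² = (((-3 + 15) - 4)² + 7)² = ((12 - 4)² + 7)² = (8² + 7)² = (64 + 7)² = 71² = 5041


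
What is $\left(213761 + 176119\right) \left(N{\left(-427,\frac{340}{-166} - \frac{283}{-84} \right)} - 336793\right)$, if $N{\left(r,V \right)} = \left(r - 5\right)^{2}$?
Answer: $-58547889720$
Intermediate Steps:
$N{\left(r,V \right)} = \left(-5 + r\right)^{2}$
$\left(213761 + 176119\right) \left(N{\left(-427,\frac{340}{-166} - \frac{283}{-84} \right)} - 336793\right) = \left(213761 + 176119\right) \left(\left(-5 - 427\right)^{2} - 336793\right) = 389880 \left(\left(-432\right)^{2} - 336793\right) = 389880 \left(186624 - 336793\right) = 389880 \left(-150169\right) = -58547889720$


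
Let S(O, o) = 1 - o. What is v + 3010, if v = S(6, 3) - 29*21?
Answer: 2399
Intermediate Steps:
v = -611 (v = (1 - 1*3) - 29*21 = (1 - 3) - 609 = -2 - 609 = -611)
v + 3010 = -611 + 3010 = 2399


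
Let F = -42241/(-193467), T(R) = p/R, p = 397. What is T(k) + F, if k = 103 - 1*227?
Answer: -71568515/23989908 ≈ -2.9833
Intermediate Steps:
k = -124 (k = 103 - 227 = -124)
T(R) = 397/R
F = 42241/193467 (F = -42241*(-1/193467) = 42241/193467 ≈ 0.21834)
T(k) + F = 397/(-124) + 42241/193467 = 397*(-1/124) + 42241/193467 = -397/124 + 42241/193467 = -71568515/23989908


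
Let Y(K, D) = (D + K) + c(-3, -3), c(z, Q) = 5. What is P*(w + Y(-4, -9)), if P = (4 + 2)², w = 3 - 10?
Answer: -540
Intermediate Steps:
w = -7
Y(K, D) = 5 + D + K (Y(K, D) = (D + K) + 5 = 5 + D + K)
P = 36 (P = 6² = 36)
P*(w + Y(-4, -9)) = 36*(-7 + (5 - 9 - 4)) = 36*(-7 - 8) = 36*(-15) = -540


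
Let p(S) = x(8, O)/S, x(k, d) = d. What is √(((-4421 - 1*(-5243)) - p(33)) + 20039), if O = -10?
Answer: √22717959/33 ≈ 144.43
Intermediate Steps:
p(S) = -10/S
√(((-4421 - 1*(-5243)) - p(33)) + 20039) = √(((-4421 - 1*(-5243)) - (-10)/33) + 20039) = √(((-4421 + 5243) - (-10)/33) + 20039) = √((822 - 1*(-10/33)) + 20039) = √((822 + 10/33) + 20039) = √(27136/33 + 20039) = √(688423/33) = √22717959/33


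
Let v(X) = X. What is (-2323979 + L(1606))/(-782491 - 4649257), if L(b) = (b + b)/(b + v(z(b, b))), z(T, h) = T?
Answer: 1161989/2715874 ≈ 0.42785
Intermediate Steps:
L(b) = 1 (L(b) = (b + b)/(b + b) = (2*b)/((2*b)) = (2*b)*(1/(2*b)) = 1)
(-2323979 + L(1606))/(-782491 - 4649257) = (-2323979 + 1)/(-782491 - 4649257) = -2323978/(-5431748) = -2323978*(-1/5431748) = 1161989/2715874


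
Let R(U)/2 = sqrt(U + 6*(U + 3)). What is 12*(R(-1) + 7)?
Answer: 84 + 24*sqrt(11) ≈ 163.60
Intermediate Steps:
R(U) = 2*sqrt(18 + 7*U) (R(U) = 2*sqrt(U + 6*(U + 3)) = 2*sqrt(U + 6*(3 + U)) = 2*sqrt(U + (18 + 6*U)) = 2*sqrt(18 + 7*U))
12*(R(-1) + 7) = 12*(2*sqrt(18 + 7*(-1)) + 7) = 12*(2*sqrt(18 - 7) + 7) = 12*(2*sqrt(11) + 7) = 12*(7 + 2*sqrt(11)) = 84 + 24*sqrt(11)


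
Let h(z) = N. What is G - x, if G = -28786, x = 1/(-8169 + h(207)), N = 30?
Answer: -234289253/8139 ≈ -28786.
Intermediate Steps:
h(z) = 30
x = -1/8139 (x = 1/(-8169 + 30) = 1/(-8139) = -1/8139 ≈ -0.00012287)
G - x = -28786 - 1*(-1/8139) = -28786 + 1/8139 = -234289253/8139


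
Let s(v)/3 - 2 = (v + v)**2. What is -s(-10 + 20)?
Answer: -1206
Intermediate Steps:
s(v) = 6 + 12*v**2 (s(v) = 6 + 3*(v + v)**2 = 6 + 3*(2*v)**2 = 6 + 3*(4*v**2) = 6 + 12*v**2)
-s(-10 + 20) = -(6 + 12*(-10 + 20)**2) = -(6 + 12*10**2) = -(6 + 12*100) = -(6 + 1200) = -1*1206 = -1206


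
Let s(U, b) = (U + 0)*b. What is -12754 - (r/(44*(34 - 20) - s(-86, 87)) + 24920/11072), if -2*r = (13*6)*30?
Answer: -71482872259/5603816 ≈ -12756.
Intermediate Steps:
s(U, b) = U*b
r = -1170 (r = -13*6*30/2 = -39*30 = -1/2*2340 = -1170)
-12754 - (r/(44*(34 - 20) - s(-86, 87)) + 24920/11072) = -12754 - (-1170/(44*(34 - 20) - (-86)*87) + 24920/11072) = -12754 - (-1170/(44*14 - 1*(-7482)) + 24920*(1/11072)) = -12754 - (-1170/(616 + 7482) + 3115/1384) = -12754 - (-1170/8098 + 3115/1384) = -12754 - (-1170*1/8098 + 3115/1384) = -12754 - (-585/4049 + 3115/1384) = -12754 - 1*11802995/5603816 = -12754 - 11802995/5603816 = -71482872259/5603816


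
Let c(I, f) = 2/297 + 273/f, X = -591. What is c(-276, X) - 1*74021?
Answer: -4330921322/58509 ≈ -74022.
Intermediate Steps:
c(I, f) = 2/297 + 273/f (c(I, f) = 2*(1/297) + 273/f = 2/297 + 273/f)
c(-276, X) - 1*74021 = (2/297 + 273/(-591)) - 1*74021 = (2/297 + 273*(-1/591)) - 74021 = (2/297 - 91/197) - 74021 = -26633/58509 - 74021 = -4330921322/58509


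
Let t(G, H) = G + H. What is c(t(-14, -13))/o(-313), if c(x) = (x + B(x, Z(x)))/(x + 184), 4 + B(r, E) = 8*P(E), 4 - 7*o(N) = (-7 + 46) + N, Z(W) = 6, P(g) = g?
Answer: 119/43646 ≈ 0.0027265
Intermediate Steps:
o(N) = -5 - N/7 (o(N) = 4/7 - ((-7 + 46) + N)/7 = 4/7 - (39 + N)/7 = 4/7 + (-39/7 - N/7) = -5 - N/7)
B(r, E) = -4 + 8*E
c(x) = (44 + x)/(184 + x) (c(x) = (x + (-4 + 8*6))/(x + 184) = (x + (-4 + 48))/(184 + x) = (x + 44)/(184 + x) = (44 + x)/(184 + x))
c(t(-14, -13))/o(-313) = ((44 + (-14 - 13))/(184 + (-14 - 13)))/(-5 - 1/7*(-313)) = ((44 - 27)/(184 - 27))/(-5 + 313/7) = (17/157)/(278/7) = ((1/157)*17)*(7/278) = (17/157)*(7/278) = 119/43646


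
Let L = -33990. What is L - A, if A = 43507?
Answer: -77497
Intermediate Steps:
L - A = -33990 - 1*43507 = -33990 - 43507 = -77497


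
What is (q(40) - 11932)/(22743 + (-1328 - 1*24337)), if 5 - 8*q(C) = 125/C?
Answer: 763633/187008 ≈ 4.0834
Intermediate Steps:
q(C) = 5/8 - 125/(8*C)
(q(40) - 11932)/(22743 + (-1328 - 1*24337)) = ((5/8)*(-25 + 40)/40 - 11932)/(22743 + (-1328 - 1*24337)) = ((5/8)*(1/40)*15 - 11932)/(22743 + (-1328 - 24337)) = (15/64 - 11932)/(22743 - 25665) = -763633/64/(-2922) = -763633/64*(-1/2922) = 763633/187008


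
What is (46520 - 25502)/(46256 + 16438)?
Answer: 3503/10449 ≈ 0.33525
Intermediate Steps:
(46520 - 25502)/(46256 + 16438) = 21018/62694 = 21018*(1/62694) = 3503/10449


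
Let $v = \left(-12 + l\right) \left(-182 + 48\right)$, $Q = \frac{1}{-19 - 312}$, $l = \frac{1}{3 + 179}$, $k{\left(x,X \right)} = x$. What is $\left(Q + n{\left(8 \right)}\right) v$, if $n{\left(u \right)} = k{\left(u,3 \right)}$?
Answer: $\frac{387152867}{30121} \approx 12853.0$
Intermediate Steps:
$l = \frac{1}{182} \approx 0.0054945$
$n{\left(u \right)} = u$
$Q = - \frac{1}{331}$ ($Q = \frac{1}{-331} = - \frac{1}{331} \approx -0.0030211$)
$v = \frac{146261}{91}$ ($v = \left(-12 + \frac{1}{182}\right) \left(-182 + 48\right) = \left(- \frac{2183}{182}\right) \left(-134\right) = \frac{146261}{91} \approx 1607.3$)
$\left(Q + n{\left(8 \right)}\right) v = \left(- \frac{1}{331} + 8\right) \frac{146261}{91} = \frac{2647}{331} \cdot \frac{146261}{91} = \frac{387152867}{30121}$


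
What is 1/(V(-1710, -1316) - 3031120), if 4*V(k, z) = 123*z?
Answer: -1/3071587 ≈ -3.2556e-7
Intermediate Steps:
V(k, z) = 123*z/4 (V(k, z) = (123*z)/4 = 123*z/4)
1/(V(-1710, -1316) - 3031120) = 1/((123/4)*(-1316) - 3031120) = 1/(-40467 - 3031120) = 1/(-3071587) = -1/3071587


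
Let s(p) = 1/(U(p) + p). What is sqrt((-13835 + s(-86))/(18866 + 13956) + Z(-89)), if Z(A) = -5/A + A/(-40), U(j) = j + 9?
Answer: 3*sqrt(4684650218052903690)/4761487540 ≈ 1.3637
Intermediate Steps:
U(j) = 9 + j
s(p) = 1/(9 + 2*p) (s(p) = 1/((9 + p) + p) = 1/(9 + 2*p))
Z(A) = -5/A - A/40 (Z(A) = -5/A + A*(-1/40) = -5/A - A/40)
sqrt((-13835 + s(-86))/(18866 + 13956) + Z(-89)) = sqrt((-13835 + 1/(9 + 2*(-86)))/(18866 + 13956) + (-5/(-89) - 1/40*(-89))) = sqrt((-13835 + 1/(9 - 172))/32822 + (-5*(-1/89) + 89/40)) = sqrt((-13835 + 1/(-163))*(1/32822) + (5/89 + 89/40)) = sqrt((-13835 - 1/163)*(1/32822) + 8121/3560) = sqrt(-2255106/163*1/32822 + 8121/3560) = sqrt(-1127553/2674993 + 8121/3560) = sqrt(17709529473/9522975080) = 3*sqrt(4684650218052903690)/4761487540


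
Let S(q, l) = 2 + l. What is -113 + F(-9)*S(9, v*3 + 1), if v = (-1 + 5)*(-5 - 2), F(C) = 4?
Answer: -437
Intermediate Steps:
v = -28 (v = 4*(-7) = -28)
-113 + F(-9)*S(9, v*3 + 1) = -113 + 4*(2 + (-28*3 + 1)) = -113 + 4*(2 + (-84 + 1)) = -113 + 4*(2 - 83) = -113 + 4*(-81) = -113 - 324 = -437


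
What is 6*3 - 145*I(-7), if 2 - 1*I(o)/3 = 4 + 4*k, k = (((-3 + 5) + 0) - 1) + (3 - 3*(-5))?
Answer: 33948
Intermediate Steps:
k = 19 (k = ((2 + 0) - 1) + (3 + 15) = (2 - 1) + 18 = 1 + 18 = 19)
I(o) = -234 (I(o) = 6 - 3*(4 + 4*19) = 6 - 3*(4 + 76) = 6 - 3*80 = 6 - 240 = -234)
6*3 - 145*I(-7) = 6*3 - 145*(-234) = 18 + 33930 = 33948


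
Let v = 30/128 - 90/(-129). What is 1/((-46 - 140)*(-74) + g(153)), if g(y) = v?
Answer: 2752/37881093 ≈ 7.2648e-5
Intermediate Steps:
v = 2565/2752 (v = 30*(1/128) - 90*(-1/129) = 15/64 + 30/43 = 2565/2752 ≈ 0.93205)
g(y) = 2565/2752
1/((-46 - 140)*(-74) + g(153)) = 1/((-46 - 140)*(-74) + 2565/2752) = 1/(-186*(-74) + 2565/2752) = 1/(13764 + 2565/2752) = 1/(37881093/2752) = 2752/37881093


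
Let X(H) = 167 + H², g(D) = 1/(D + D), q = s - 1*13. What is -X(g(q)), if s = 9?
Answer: -10689/64 ≈ -167.02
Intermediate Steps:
q = -4 (q = 9 - 1*13 = 9 - 13 = -4)
g(D) = 1/(2*D)
-X(g(q)) = -(167 + ((½)/(-4))²) = -(167 + ((½)*(-¼))²) = -(167 + (-⅛)²) = -(167 + 1/64) = -1*10689/64 = -10689/64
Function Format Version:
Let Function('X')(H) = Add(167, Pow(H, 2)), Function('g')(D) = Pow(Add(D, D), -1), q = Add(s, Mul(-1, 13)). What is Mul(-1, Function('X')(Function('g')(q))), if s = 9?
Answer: Rational(-10689, 64) ≈ -167.02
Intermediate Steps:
q = -4 (q = Add(9, Mul(-1, 13)) = Add(9, -13) = -4)
Function('g')(D) = Mul(Rational(1, 2), Pow(D, -1)) (Function('g')(D) = Pow(Mul(2, D), -1) = Mul(Rational(1, 2), Pow(D, -1)))
Mul(-1, Function('X')(Function('g')(q))) = Mul(-1, Add(167, Pow(Mul(Rational(1, 2), Pow(-4, -1)), 2))) = Mul(-1, Add(167, Pow(Mul(Rational(1, 2), Rational(-1, 4)), 2))) = Mul(-1, Add(167, Pow(Rational(-1, 8), 2))) = Mul(-1, Add(167, Rational(1, 64))) = Mul(-1, Rational(10689, 64)) = Rational(-10689, 64)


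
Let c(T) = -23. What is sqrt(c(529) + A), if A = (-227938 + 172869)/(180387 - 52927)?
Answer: I*sqrt(95169570385)/63730 ≈ 4.8407*I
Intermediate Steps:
A = -55069/127460 ≈ -0.43205
sqrt(c(529) + A) = sqrt(-23 - 55069/127460) = sqrt(-2986649/127460) = I*sqrt(95169570385)/63730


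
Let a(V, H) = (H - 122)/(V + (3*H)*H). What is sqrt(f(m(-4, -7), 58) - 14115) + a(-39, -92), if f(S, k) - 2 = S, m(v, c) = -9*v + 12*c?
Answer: -214/25353 + 119*I ≈ -0.0084408 + 119.0*I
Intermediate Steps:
f(S, k) = 2 + S
a(V, H) = (-122 + H)/(V + 3*H**2)
sqrt(f(m(-4, -7), 58) - 14115) + a(-39, -92) = sqrt((2 + (-9*(-4) + 12*(-7))) - 14115) + (-122 - 92)/(-39 + 3*(-92)**2) = sqrt((2 + (36 - 84)) - 14115) - 214/(-39 + 3*8464) = sqrt((2 - 48) - 14115) - 214/(-39 + 25392) = sqrt(-46 - 14115) - 214/25353 = sqrt(-14161) + (1/25353)*(-214) = 119*I - 214/25353 = -214/25353 + 119*I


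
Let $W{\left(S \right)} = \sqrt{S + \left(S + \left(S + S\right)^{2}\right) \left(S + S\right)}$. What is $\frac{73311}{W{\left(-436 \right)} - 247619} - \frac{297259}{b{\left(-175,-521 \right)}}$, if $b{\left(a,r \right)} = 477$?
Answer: $- \frac{18432131079537320}{29563431708681} - \frac{146622 i \sqrt{165668773}}{61977844253} \approx -623.48 - 0.03045 i$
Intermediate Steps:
$W{\left(S \right)} = \sqrt{S + 2 S \left(S + 4 S^{2}\right)}$ ($W{\left(S \right)} = \sqrt{S + \left(S + \left(2 S\right)^{2}\right) 2 S} = \sqrt{S + \left(S + 4 S^{2}\right) 2 S} = \sqrt{S + 2 S \left(S + 4 S^{2}\right)}$)
$\frac{73311}{W{\left(-436 \right)} - 247619} - \frac{297259}{b{\left(-175,-521 \right)}} = \frac{73311}{\sqrt{- 436 \left(1 + 2 \left(-436\right) + 8 \left(-436\right)^{2}\right)} - 247619} - \frac{297259}{477} = \frac{73311}{\sqrt{- 436 \left(1 - 872 + 8 \cdot 190096\right)} - 247619} - \frac{297259}{477} = \frac{73311}{\sqrt{- 436 \left(1 - 872 + 1520768\right)} - 247619} - \frac{297259}{477} = \frac{73311}{\sqrt{\left(-436\right) 1519897} - 247619} - \frac{297259}{477} = \frac{73311}{\sqrt{-662675092} - 247619} - \frac{297259}{477} = \frac{73311}{2 i \sqrt{165668773} - 247619} - \frac{297259}{477} = \frac{73311}{-247619 + 2 i \sqrt{165668773}} - \frac{297259}{477} = - \frac{297259}{477} + \frac{73311}{-247619 + 2 i \sqrt{165668773}}$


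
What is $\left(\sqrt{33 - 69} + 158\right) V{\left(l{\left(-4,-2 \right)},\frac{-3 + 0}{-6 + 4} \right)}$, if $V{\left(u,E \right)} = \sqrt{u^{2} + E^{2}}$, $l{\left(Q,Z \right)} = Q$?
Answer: $\sqrt{73} \left(79 + 3 i\right) \approx 674.98 + 25.632 i$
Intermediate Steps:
$V{\left(u,E \right)} = \sqrt{E^{2} + u^{2}}$
$\left(\sqrt{33 - 69} + 158\right) V{\left(l{\left(-4,-2 \right)},\frac{-3 + 0}{-6 + 4} \right)} = \left(\sqrt{33 - 69} + 158\right) \sqrt{\left(\frac{-3 + 0}{-6 + 4}\right)^{2} + \left(-4\right)^{2}} = \left(\sqrt{-36} + 158\right) \sqrt{\left(- \frac{3}{-2}\right)^{2} + 16} = \left(6 i + 158\right) \sqrt{\left(\left(-3\right) \left(- \frac{1}{2}\right)\right)^{2} + 16} = \left(158 + 6 i\right) \sqrt{\left(\frac{3}{2}\right)^{2} + 16} = \left(158 + 6 i\right) \sqrt{\frac{9}{4} + 16} = \left(158 + 6 i\right) \sqrt{\frac{73}{4}} = \left(158 + 6 i\right) \frac{\sqrt{73}}{2} = \frac{\sqrt{73} \left(158 + 6 i\right)}{2}$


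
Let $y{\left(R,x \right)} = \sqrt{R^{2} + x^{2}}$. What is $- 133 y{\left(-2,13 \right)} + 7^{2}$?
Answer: $49 - 133 \sqrt{173} \approx -1700.3$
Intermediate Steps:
$- 133 y{\left(-2,13 \right)} + 7^{2} = - 133 \sqrt{\left(-2\right)^{2} + 13^{2}} + 7^{2} = - 133 \sqrt{4 + 169} + 49 = - 133 \sqrt{173} + 49 = 49 - 133 \sqrt{173}$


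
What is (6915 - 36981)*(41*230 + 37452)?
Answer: -1409554212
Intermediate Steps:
(6915 - 36981)*(41*230 + 37452) = -30066*(9430 + 37452) = -30066*46882 = -1409554212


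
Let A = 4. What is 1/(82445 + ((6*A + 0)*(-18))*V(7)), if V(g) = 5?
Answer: 1/80285 ≈ 1.2456e-5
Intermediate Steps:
1/(82445 + ((6*A + 0)*(-18))*V(7)) = 1/(82445 + ((6*4 + 0)*(-18))*5) = 1/(82445 + ((24 + 0)*(-18))*5) = 1/(82445 + (24*(-18))*5) = 1/(82445 - 432*5) = 1/(82445 - 2160) = 1/80285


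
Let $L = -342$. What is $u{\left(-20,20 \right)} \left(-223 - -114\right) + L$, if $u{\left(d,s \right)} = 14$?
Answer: $-1868$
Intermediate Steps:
$u{\left(-20,20 \right)} \left(-223 - -114\right) + L = 14 \left(-223 - -114\right) - 342 = 14 \left(-223 + 114\right) - 342 = 14 \left(-109\right) - 342 = -1526 - 342 = -1868$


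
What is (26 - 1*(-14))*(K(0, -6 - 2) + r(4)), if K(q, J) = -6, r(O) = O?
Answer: -80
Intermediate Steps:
(26 - 1*(-14))*(K(0, -6 - 2) + r(4)) = (26 - 1*(-14))*(-6 + 4) = (26 + 14)*(-2) = 40*(-2) = -80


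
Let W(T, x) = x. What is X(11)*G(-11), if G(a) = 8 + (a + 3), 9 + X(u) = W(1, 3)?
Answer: 0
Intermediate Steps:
X(u) = -6 (X(u) = -9 + 3 = -6)
G(a) = 11 + a (G(a) = 8 + (3 + a) = 11 + a)
X(11)*G(-11) = -6*(11 - 11) = -6*0 = 0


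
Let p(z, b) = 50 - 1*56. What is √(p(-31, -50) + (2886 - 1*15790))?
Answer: I*√12910 ≈ 113.62*I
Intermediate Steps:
p(z, b) = -6 (p(z, b) = 50 - 56 = -6)
√(p(-31, -50) + (2886 - 1*15790)) = √(-6 + (2886 - 1*15790)) = √(-6 + (2886 - 15790)) = √(-6 - 12904) = √(-12910) = I*√12910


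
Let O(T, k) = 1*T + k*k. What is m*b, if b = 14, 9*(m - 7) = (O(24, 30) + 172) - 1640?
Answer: -6734/9 ≈ -748.22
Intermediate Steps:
O(T, k) = T + k²
m = -481/9 (m = 7 + (((24 + 30²) + 172) - 1640)/9 = 7 + (((24 + 900) + 172) - 1640)/9 = 7 + ((924 + 172) - 1640)/9 = 7 + (1096 - 1640)/9 = 7 + (⅑)*(-544) = 7 - 544/9 = -481/9 ≈ -53.444)
m*b = -481/9*14 = -6734/9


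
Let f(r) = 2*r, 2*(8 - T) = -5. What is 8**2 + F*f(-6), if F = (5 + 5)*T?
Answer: -1196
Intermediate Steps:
T = 21/2 (T = 8 - 1/2*(-5) = 8 + 5/2 = 21/2 ≈ 10.500)
F = 105 (F = (5 + 5)*(21/2) = 10*(21/2) = 105)
8**2 + F*f(-6) = 8**2 + 105*(2*(-6)) = 64 + 105*(-12) = 64 - 1260 = -1196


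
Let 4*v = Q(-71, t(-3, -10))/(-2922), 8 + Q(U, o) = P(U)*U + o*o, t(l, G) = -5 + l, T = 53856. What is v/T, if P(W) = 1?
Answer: 5/209822976 ≈ 2.3830e-8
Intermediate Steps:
Q(U, o) = -8 + U + o**2 (Q(U, o) = -8 + (1*U + o*o) = -8 + (U + o**2) = -8 + U + o**2)
v = 5/3896 (v = ((-8 - 71 + (-5 - 3)**2)/(-2922))/4 = ((-8 - 71 + (-8)**2)*(-1/2922))/4 = ((-8 - 71 + 64)*(-1/2922))/4 = (-15*(-1/2922))/4 = (1/4)*(5/974) = 5/3896 ≈ 0.0012834)
v/T = (5/3896)/53856 = (5/3896)*(1/53856) = 5/209822976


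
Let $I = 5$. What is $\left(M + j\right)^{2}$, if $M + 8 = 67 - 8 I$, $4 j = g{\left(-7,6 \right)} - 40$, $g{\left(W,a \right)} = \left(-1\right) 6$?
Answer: $\frac{225}{4} \approx 56.25$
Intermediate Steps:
$g{\left(W,a \right)} = -6$
$j = - \frac{23}{2}$ ($j = \frac{-6 - 40}{4} = \frac{1}{4} \left(-46\right) = - \frac{23}{2} \approx -11.5$)
$M = 19$ ($M = -8 + \left(67 - 8 \cdot 5\right) = -8 + \left(67 - 40\right) = -8 + 27 = 19$)
$\left(M + j\right)^{2} = \left(19 - \frac{23}{2}\right)^{2} = \left(\frac{15}{2}\right)^{2} = \frac{225}{4}$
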